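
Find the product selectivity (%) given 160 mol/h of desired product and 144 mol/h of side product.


Selectivity = desired / (desired + undesired) * 100
Total products = 160 + 144 = 304 mol/h
S = 160 / 304 * 100
= 0.5263 * 100
= 52.63 %

52.63 %


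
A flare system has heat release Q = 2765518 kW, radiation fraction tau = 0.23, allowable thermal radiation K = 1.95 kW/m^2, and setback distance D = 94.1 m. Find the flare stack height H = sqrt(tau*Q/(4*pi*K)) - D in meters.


tau*Q/(4*pi*K) = 0.23 * 2765518 / (4 * pi * 1.95) = 25957.3
sqrt(25957.3) = 161.113
H = 161.113 - 94.1 = 67.01

67.01 m


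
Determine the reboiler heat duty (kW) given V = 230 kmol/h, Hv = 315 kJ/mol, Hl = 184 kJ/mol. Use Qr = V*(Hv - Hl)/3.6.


Qr = 230 * (315 - 184) / 3.6 = 230 * 131 / 3.6 = 8369

8369 kW


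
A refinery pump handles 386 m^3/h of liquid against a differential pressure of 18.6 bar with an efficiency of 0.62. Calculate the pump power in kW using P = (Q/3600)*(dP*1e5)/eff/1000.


Q = 386 / 3600 = 0.107222 m^3/s
P = 0.107222 * (18.6 * 1e5) / 0.62 / 1000 = 321.7

321.7 kW


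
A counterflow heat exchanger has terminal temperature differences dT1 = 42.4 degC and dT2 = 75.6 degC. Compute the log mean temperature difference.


LMTD = (dT1 - dT2) / ln(dT1/dT2)
= (42.4 - 75.6) / ln(42.4 / 75.6) = -33.2 / -0.578308 = 57.41

57.41 degC


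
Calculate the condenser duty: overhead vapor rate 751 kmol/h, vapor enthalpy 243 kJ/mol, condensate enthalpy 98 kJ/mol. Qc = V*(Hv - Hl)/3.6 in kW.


Qc = 751 * (243 - 98) / 3.6 = 751 * 145 / 3.6 = 30250

30250 kW


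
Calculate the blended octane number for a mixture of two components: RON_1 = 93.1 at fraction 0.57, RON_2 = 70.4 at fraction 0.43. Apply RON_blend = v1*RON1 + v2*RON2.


Linear blending: RON_blend = sum(vi * RONi)
Contribution 1: 0.57 * 93.1 = 53.067
Contribution 2: 0.43 * 70.4 = 30.272
RON_blend = 53.067 + 30.272 = 83.339

83.339


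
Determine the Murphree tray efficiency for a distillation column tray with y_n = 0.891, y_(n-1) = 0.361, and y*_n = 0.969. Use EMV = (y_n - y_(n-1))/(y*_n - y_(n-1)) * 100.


Murphree vapor efficiency: EMV = (y_n - y_(n-1)) / (y*_n - y_(n-1)) * 100
EMV = (0.891 - 0.361) / (0.969 - 0.361) * 100 = 0.53 / 0.608 * 100 = 87.17

87.17 %


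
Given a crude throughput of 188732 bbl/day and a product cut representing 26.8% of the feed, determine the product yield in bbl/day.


Crude throughput = 188732 bbl/day
Fraction yield = 26.8%
yield = throughput * fraction / 100
yield = 188732 * 26.8 / 100 = 50580.176

50580.176 bbl/day


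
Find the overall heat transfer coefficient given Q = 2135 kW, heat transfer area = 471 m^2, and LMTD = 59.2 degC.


From Q = U*A*LMTD, U = Q / (A * LMTD)
U = 2135 / (471 * 59.2) = 2135 / 27883.2 = 0.07657

0.07657 kW/(m^2*K)


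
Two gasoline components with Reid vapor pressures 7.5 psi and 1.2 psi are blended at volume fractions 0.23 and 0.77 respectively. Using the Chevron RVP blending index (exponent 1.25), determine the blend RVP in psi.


Chevron index: RVP_blend = (sum xi*RVPi^1.25)^(1/1.25)
RVP^1.25 terms: 0.23 * 7.5^1.25 + 0.77 * 1.2^1.25 = 3.82175
RVP_blend = 3.82175^(1/1.25) = 2.923

2.923 psi


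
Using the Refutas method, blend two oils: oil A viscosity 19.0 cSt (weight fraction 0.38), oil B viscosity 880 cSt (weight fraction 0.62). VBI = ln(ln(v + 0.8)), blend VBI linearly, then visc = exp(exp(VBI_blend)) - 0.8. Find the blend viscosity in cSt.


Refutas method: VBN_i = 14.534*ln(ln(visc_i + 0.8)) + 10.975, blended linearly by mass fraction; since VBN is linear in VBI_i = ln(ln(visc_i + 0.8)) and the fractions sum to 1, blend VBI directly: visc = exp(exp(VBI_blend)) - 0.8
VBI_1 = ln(ln(19.0 + 0.8)) = 1.09383
VBI_2 = ln(ln(880 + 0.8)) = 1.9141
VBI_blend = 0.38 * 1.09383 + 0.62 * 1.9141 = 1.6024
visc_blend = exp(exp(1.6024)) - 0.8 = 142.5

142.5 cSt


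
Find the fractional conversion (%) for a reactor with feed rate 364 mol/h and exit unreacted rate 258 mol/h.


X = (F_in - F_out) / F_in * 100
Moles reacted = 364 - 258 = 106
X = 106 / 364 * 100
= 0.2912 * 100
= 29.12 %

29.12 %


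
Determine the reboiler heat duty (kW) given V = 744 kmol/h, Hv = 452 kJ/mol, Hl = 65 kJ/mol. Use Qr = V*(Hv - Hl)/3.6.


Qr = 744 * (452 - 65) / 3.6 = 744 * 387 / 3.6 = 79980

79980 kW


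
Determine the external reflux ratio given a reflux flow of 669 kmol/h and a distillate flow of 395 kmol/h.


Reflux ratio definition: R = L / D (liquid returned / distillate withdrawn)
L = 669 kmol/h, D = 395 kmol/h
R = 669 / 395 = 1.694

1.694


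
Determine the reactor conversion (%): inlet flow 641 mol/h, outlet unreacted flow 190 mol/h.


X = (F_in - F_out) / F_in * 100
Moles reacted = 641 - 190 = 451
X = 451 / 641 * 100
= 0.7036 * 100
= 70.36 %

70.36 %


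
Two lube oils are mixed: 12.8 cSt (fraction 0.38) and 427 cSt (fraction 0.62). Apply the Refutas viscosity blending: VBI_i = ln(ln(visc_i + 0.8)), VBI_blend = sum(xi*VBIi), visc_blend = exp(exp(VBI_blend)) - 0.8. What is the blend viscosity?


Refutas method: VBN_i = 14.534*ln(ln(visc_i + 0.8)) + 10.975, blended linearly by mass fraction; since VBN is linear in VBI_i = ln(ln(visc_i + 0.8)) and the fractions sum to 1, blend VBI directly: visc = exp(exp(VBI_blend)) - 0.8
VBI_1 = ln(ln(12.8 + 0.8)) = 0.959377
VBI_2 = ln(ln(427 + 0.8)) = 1.80149
VBI_blend = 0.38 * 0.959377 + 0.62 * 1.80149 = 1.48149
visc_blend = exp(exp(1.48149)) - 0.8 = 80.61

80.61 cSt


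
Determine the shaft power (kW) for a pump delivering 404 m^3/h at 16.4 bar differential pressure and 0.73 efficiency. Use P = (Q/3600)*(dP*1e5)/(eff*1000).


Q = 404 / 3600 = 0.112222 m^3/s
P = 0.112222 * (16.4 * 1e5) / 0.73 / 1000 = 252.1

252.1 kW


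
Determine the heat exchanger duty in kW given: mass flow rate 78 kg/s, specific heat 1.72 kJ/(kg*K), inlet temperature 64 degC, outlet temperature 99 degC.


Q = m_dot * cp * delta_T
delta_T = 99 - 64 = 35 K
Q = 78 * 1.72 * 35
= 134.16 * 35
= 4695.6 kW

4695.6 kW


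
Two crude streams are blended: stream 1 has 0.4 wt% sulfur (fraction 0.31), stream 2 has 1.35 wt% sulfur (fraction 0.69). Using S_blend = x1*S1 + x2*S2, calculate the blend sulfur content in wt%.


Linear sulfur blending: S_blend = x1*S1 + x2*S2
Contribution 1: 0.31 * 0.4 = 0.124 wt%
Contribution 2: 0.69 * 1.35 = 0.9315 wt%
S_blend = 0.124 + 0.9315 = 1.0555

1.0555 wt%


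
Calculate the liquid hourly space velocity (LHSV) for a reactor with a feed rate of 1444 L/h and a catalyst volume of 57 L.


LHSV = volumetric feed rate / catalyst volume
= 1444 L/h / 57 L
= 25.33 h^-1

25.33 h^-1


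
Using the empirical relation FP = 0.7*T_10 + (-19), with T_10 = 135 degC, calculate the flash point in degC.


FP = 0.7 * 135 + (-19) = 75.5

75.5 degC


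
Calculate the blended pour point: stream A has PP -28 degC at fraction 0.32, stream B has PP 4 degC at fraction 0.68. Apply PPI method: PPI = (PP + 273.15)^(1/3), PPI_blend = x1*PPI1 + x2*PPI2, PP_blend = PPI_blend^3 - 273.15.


PPI_1 = (-28 + 273.15)^(1/3) = 6.258601
PPI_2 = (4 + 273.15)^(1/3) = 6.51986
PPI_blend = 0.32 * 6.258601 + 0.68 * 6.51986 = 6.436257
PP_blend = 6.436257^3 - 273.15 = 266.6245 - 273.15 = -6.53

-6.53 degC


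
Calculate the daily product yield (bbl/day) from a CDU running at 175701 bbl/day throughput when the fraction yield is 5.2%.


Crude throughput = 175701 bbl/day
Fraction yield = 5.2%
yield = throughput * fraction / 100
yield = 175701 * 5.2 / 100 = 9136.452

9136.452 bbl/day


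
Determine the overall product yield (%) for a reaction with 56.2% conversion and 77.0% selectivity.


Overall yield = conversion (%) * selectivity (%) / 100
Conversion = 56.2%, Selectivity = 77.0%
Y = 56.2 * 77.0 / 100
= 43.274 %

43.274 %


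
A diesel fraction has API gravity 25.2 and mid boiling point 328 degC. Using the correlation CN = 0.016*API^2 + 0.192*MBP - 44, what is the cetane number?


CN = 0.016 * 25.2^2 + 0.192 * 328 - 44
CN = 10.16064 + 62.976 - 44 = 29.13664

29.13664


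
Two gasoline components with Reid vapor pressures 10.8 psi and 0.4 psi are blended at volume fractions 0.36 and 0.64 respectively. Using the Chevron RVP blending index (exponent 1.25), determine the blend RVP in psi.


Chevron index: RVP_blend = (sum xi*RVPi^1.25)^(1/1.25)
RVP^1.25 terms: 0.36 * 10.8^1.25 + 0.64 * 0.4^1.25 = 7.25185
RVP_blend = 7.25185^(1/1.25) = 4.879

4.879 psi


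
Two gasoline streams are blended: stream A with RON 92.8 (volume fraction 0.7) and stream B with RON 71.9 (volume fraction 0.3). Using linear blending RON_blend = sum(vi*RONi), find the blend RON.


Linear blending: RON_blend = sum(vi * RONi)
Contribution 1: 0.7 * 92.8 = 64.96
Contribution 2: 0.3 * 71.9 = 21.57
RON_blend = 64.96 + 21.57 = 86.53

86.53


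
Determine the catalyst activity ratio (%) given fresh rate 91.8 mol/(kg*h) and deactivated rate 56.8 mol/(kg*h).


Activity (%) = (rate_used / rate_fresh) * 100
rate_used = 56.8, rate_fresh = 91.8
= (56.8 / 91.8) * 100
= 0.6187 * 100 = 61.87

61.87 %


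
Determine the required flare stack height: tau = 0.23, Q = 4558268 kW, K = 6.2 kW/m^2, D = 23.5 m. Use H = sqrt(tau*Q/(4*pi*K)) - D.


tau*Q/(4*pi*K) = 0.23 * 4558268 / (4 * pi * 6.2) = 13456.3
sqrt(13456.3) = 116.001
H = 116.001 - 23.5 = 92.50

92.50 m


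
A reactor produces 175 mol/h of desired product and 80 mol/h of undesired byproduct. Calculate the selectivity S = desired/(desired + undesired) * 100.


Selectivity = desired / (desired + undesired) * 100
Total products = 175 + 80 = 255 mol/h
S = 175 / 255 * 100
= 0.6863 * 100
= 68.63 %

68.63 %


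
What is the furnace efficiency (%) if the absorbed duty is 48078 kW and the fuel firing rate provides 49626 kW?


Furnace efficiency = Q_absorbed / Q_fuel * 100
= 48078 / 49626 * 100 = 96.88

96.88 %


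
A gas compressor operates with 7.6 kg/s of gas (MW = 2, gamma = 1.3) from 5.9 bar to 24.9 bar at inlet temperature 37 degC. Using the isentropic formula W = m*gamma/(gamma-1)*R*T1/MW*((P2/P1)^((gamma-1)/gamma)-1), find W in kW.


Isentropic work: W = m*(gamma/(gamma-1))*(R*T1/MW)*((P2/P1)^((gamma-1)/gamma) - 1)
T1 = 37 + 273.15 = 310.15 K
Pressure ratio = 24.9 / 5.9 = 4.22034
Exponent = (1.3 - 1)/1.3 = 0.230769
(P2/P1)^exp - 1 = 4.22034^0.230769 - 1 = 0.394154
W = 7.6 * 1.3 / 0.3 * 8.314 * 310.15 / 2 * 0.394154 = 16740

16740 kW


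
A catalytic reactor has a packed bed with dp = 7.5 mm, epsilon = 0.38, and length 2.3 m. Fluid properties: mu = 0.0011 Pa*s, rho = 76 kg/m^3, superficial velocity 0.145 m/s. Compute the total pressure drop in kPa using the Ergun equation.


dp = 7.5 mm = 0.0075 m
Viscous term = 150*0.0011*0.145*(1-0.38)^2 / (0.0075^2*0.38^3) = 2979.63
Inertial term = 1.75*76*0.145^2*(1-0.38) / (0.0075*0.38^3) = 4212.77
dP/L = 2979.63 + 4212.77 = 7192.4 Pa/m
dP = 7192.4 * 2.3 / 1000 = 16.54 kPa

16.54 kPa


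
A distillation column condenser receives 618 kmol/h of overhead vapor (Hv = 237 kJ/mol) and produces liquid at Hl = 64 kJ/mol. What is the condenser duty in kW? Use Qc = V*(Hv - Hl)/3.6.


Qc = 618 * (237 - 64) / 3.6 = 618 * 173 / 3.6 = 29700

29700 kW


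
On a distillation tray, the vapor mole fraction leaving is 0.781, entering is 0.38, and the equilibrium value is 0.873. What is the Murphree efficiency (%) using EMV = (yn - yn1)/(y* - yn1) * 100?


Murphree vapor efficiency: EMV = (y_n - y_(n-1)) / (y*_n - y_(n-1)) * 100
EMV = (0.781 - 0.38) / (0.873 - 0.38) * 100 = 0.401 / 0.493 * 100 = 81.34

81.34 %


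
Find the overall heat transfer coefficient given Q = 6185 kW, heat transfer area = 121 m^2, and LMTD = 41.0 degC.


From Q = U*A*LMTD, U = Q / (A * LMTD)
U = 6185 / (121 * 41.0) = 6185 / 4961 = 1.247

1.247 kW/(m^2*K)


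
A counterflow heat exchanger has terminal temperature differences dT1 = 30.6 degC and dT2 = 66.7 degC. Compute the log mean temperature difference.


LMTD = (dT1 - dT2) / ln(dT1/dT2)
= (30.6 - 66.7) / ln(30.6 / 66.7) = -36.1 / -0.779205 = 46.33

46.33 degC


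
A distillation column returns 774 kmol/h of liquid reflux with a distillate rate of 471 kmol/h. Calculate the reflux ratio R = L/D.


Reflux ratio definition: R = L / D (liquid returned / distillate withdrawn)
L = 774 kmol/h, D = 471 kmol/h
R = 774 / 471 = 1.643

1.643


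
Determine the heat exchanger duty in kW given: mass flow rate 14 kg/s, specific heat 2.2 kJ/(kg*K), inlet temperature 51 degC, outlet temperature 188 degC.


Q = m_dot * cp * delta_T
delta_T = 188 - 51 = 137 K
Q = 14 * 2.2 * 137
= 30.8 * 137
= 4219.6 kW

4219.6 kW


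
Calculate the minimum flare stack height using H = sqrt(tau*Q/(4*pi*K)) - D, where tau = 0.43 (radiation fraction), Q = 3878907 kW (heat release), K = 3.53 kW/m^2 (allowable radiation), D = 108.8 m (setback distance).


tau*Q/(4*pi*K) = 0.43 * 3878907 / (4 * pi * 3.53) = 37600.5
sqrt(37600.5) = 193.908
H = 193.908 - 108.8 = 85.11

85.11 m


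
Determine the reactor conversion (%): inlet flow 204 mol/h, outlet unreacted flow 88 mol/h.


X = (F_in - F_out) / F_in * 100
Moles reacted = 204 - 88 = 116
X = 116 / 204 * 100
= 0.5686 * 100
= 56.86 %

56.86 %


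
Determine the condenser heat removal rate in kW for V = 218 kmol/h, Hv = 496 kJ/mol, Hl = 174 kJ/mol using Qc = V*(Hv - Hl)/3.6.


Qc = 218 * (496 - 174) / 3.6 = 218 * 322 / 3.6 = 19500

19500 kW


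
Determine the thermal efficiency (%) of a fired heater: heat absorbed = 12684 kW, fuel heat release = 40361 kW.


Furnace efficiency = Q_absorbed / Q_fuel * 100
= 12684 / 40361 * 100 = 31.43

31.43 %


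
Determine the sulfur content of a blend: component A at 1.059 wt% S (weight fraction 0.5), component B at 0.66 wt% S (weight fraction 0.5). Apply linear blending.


Linear sulfur blending: S_blend = x1*S1 + x2*S2
Contribution 1: 0.5 * 1.059 = 0.5295 wt%
Contribution 2: 0.5 * 0.66 = 0.33 wt%
S_blend = 0.5295 + 0.33 = 0.8595

0.8595 wt%


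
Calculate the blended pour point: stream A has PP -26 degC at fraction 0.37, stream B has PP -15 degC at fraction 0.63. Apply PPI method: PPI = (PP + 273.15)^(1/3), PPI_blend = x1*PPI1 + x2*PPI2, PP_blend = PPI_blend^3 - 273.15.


PPI_1 = (-26 + 273.15)^(1/3) = 6.275575
PPI_2 = (-15 + 273.15)^(1/3) = 6.36733
PPI_blend = 0.37 * 6.275575 + 0.63 * 6.36733 = 6.333381
PP_blend = 6.333381^3 - 273.15 = 254.0428 - 273.15 = -19.11

-19.11 degC


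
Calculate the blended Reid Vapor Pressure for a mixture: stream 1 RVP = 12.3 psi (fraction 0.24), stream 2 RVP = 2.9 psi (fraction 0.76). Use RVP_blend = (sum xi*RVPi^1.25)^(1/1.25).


Chevron index: RVP_blend = (sum xi*RVPi^1.25)^(1/1.25)
RVP^1.25 terms: 0.24 * 12.3^1.25 + 0.76 * 2.9^1.25 = 8.40446
RVP_blend = 8.40446^(1/1.25) = 5.490

5.490 psi


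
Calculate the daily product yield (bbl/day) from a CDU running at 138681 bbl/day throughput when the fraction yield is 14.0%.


Crude throughput = 138681 bbl/day
Fraction yield = 14.0%
yield = throughput * fraction / 100
yield = 138681 * 14.0 / 100 = 19415.34

19415.34 bbl/day


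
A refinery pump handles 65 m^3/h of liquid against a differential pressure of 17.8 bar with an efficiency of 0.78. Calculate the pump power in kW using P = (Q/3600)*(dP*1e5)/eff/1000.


Q = 65 / 3600 = 0.0180556 m^3/s
P = 0.0180556 * (17.8 * 1e5) / 0.78 / 1000 = 41.20

41.20 kW


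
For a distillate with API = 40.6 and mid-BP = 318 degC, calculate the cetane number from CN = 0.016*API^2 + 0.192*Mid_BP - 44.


CN = 0.016 * 40.6^2 + 0.192 * 318 - 44
CN = 26.37376 + 61.056 - 44 = 43.42976

43.42976


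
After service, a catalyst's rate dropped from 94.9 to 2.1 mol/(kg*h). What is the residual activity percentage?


Activity (%) = (rate_used / rate_fresh) * 100
rate_used = 2.1, rate_fresh = 94.9
= (2.1 / 94.9) * 100
= 0.02213 * 100 = 2.213

2.213 %


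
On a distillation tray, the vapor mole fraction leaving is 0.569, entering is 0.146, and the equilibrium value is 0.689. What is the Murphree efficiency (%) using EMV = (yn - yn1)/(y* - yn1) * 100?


Murphree vapor efficiency: EMV = (y_n - y_(n-1)) / (y*_n - y_(n-1)) * 100
EMV = (0.569 - 0.146) / (0.689 - 0.146) * 100 = 0.423 / 0.543 * 100 = 77.90

77.90 %


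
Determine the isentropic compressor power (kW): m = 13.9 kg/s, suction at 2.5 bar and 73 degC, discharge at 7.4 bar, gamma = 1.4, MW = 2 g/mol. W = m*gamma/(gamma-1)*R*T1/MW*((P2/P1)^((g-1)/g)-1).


Isentropic work: W = m*(gamma/(gamma-1))*(R*T1/MW)*((P2/P1)^((gamma-1)/gamma) - 1)
T1 = 73 + 273.15 = 346.15 K
Pressure ratio = 7.4 / 2.5 = 2.96
Exponent = (1.4 - 1)/1.4 = 0.285714
(P2/P1)^exp - 1 = 2.96^0.285714 - 1 = 0.363498
W = 13.9 * 1.4 / 0.4 * 8.314 * 346.15 / 2 * 0.363498 = 25450

25450 kW


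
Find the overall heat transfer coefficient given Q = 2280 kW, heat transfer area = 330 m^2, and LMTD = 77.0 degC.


From Q = U*A*LMTD, U = Q / (A * LMTD)
U = 2280 / (330 * 77.0) = 2280 / 25410 = 0.08973

0.08973 kW/(m^2*K)


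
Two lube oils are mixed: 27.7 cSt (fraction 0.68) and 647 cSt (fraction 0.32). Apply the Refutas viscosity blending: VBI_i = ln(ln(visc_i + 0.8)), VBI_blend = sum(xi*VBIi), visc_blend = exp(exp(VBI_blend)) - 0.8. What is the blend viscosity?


Refutas method: VBN_i = 14.534*ln(ln(visc_i + 0.8)) + 10.975, blended linearly by mass fraction; since VBN is linear in VBI_i = ln(ln(visc_i + 0.8)) and the fractions sum to 1, blend VBI directly: visc = exp(exp(VBI_blend)) - 0.8
VBI_1 = ln(ln(27.7 + 0.8)) = 1.20893
VBI_2 = ln(ln(647 + 0.8)) = 1.86773
VBI_blend = 0.68 * 1.20893 + 0.32 * 1.86773 = 1.41975
visc_blend = exp(exp(1.41975)) - 0.8 = 61.76

61.76 cSt


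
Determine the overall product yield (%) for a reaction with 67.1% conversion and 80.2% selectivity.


Overall yield = conversion (%) * selectivity (%) / 100
Conversion = 67.1%, Selectivity = 80.2%
Y = 67.1 * 80.2 / 100
= 53.8142 %

53.8142 %


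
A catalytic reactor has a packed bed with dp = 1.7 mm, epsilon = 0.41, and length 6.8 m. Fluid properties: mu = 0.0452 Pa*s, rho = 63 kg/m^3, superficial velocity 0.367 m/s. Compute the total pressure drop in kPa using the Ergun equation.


dp = 1.7 mm = 0.0017 m
Viscous term = 150*0.0452*0.367*(1-0.41)^2 / (0.0017^2*0.41^3) = 4348610
Inertial term = 1.75*63*0.367^2*(1-0.41) / (0.0017*0.41^3) = 74776
dP/L = 4348610 + 74776 = 4423390 Pa/m
dP = 4423390 * 6.8 / 1000 = 30080 kPa

30080 kPa


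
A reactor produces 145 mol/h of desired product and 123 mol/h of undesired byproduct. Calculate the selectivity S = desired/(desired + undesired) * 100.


Selectivity = desired / (desired + undesired) * 100
Total products = 145 + 123 = 268 mol/h
S = 145 / 268 * 100
= 0.5410 * 100
= 54.10 %

54.10 %


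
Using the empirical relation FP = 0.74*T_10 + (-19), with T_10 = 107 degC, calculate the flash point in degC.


FP = 0.74 * 107 + (-19) = 60.18

60.18 degC


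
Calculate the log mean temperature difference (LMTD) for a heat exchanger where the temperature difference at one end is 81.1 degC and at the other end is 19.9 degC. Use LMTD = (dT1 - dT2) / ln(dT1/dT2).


LMTD = (dT1 - dT2) / ln(dT1/dT2)
= (81.1 - 19.9) / ln(81.1 / 19.9) = 61.2 / 1.40496 = 43.56

43.56 degC


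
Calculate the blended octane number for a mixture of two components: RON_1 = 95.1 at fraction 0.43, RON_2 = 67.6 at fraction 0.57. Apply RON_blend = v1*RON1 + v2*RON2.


Linear blending: RON_blend = sum(vi * RONi)
Contribution 1: 0.43 * 95.1 = 40.893
Contribution 2: 0.57 * 67.6 = 38.532
RON_blend = 40.893 + 38.532 = 79.425

79.425


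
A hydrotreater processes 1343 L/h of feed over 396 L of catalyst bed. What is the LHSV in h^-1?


LHSV = volumetric feed rate / catalyst volume
= 1343 L/h / 396 L
= 3.391 h^-1

3.391 h^-1


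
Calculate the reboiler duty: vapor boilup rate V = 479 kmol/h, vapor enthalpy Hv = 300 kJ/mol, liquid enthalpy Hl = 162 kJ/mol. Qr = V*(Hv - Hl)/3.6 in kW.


Qr = 479 * (300 - 162) / 3.6 = 479 * 138 / 3.6 = 18360

18360 kW


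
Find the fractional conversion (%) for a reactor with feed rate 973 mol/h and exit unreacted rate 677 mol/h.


X = (F_in - F_out) / F_in * 100
Moles reacted = 973 - 677 = 296
X = 296 / 973 * 100
= 0.3042 * 100
= 30.42 %

30.42 %


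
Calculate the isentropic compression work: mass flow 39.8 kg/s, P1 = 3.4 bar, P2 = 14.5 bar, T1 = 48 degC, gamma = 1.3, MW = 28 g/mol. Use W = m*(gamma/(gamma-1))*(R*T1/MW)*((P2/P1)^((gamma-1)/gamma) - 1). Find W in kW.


Isentropic work: W = m*(gamma/(gamma-1))*(R*T1/MW)*((P2/P1)^((gamma-1)/gamma) - 1)
T1 = 48 + 273.15 = 321.15 K
Pressure ratio = 14.5 / 3.4 = 4.26471
Exponent = (1.3 - 1)/1.3 = 0.230769
(P2/P1)^exp - 1 = 4.26471^0.230769 - 1 = 0.397523
W = 39.8 * 1.3 / 0.3 * 8.314 * 321.15 / 28 * 0.397523 = 6538

6538 kW


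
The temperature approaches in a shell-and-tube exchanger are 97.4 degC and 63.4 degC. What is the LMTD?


LMTD = (dT1 - dT2) / ln(dT1/dT2)
= (97.4 - 63.4) / ln(97.4 / 63.4) = 34 / 0.429362 = 79.19

79.19 degC


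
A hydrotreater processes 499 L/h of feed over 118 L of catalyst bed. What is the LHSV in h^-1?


LHSV = volumetric feed rate / catalyst volume
= 499 L/h / 118 L
= 4.229 h^-1

4.229 h^-1


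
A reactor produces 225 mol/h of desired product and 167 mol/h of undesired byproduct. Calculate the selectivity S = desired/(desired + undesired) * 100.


Selectivity = desired / (desired + undesired) * 100
Total products = 225 + 167 = 392 mol/h
S = 225 / 392 * 100
= 0.5740 * 100
= 57.40 %

57.40 %


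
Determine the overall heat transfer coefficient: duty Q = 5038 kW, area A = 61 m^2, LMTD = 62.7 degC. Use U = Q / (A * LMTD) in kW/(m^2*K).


From Q = U*A*LMTD, U = Q / (A * LMTD)
U = 5038 / (61 * 62.7) = 5038 / 3824.7 = 1.317

1.317 kW/(m^2*K)


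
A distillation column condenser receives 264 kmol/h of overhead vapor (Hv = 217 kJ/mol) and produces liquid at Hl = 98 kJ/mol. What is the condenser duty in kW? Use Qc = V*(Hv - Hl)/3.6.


Qc = 264 * (217 - 98) / 3.6 = 264 * 119 / 3.6 = 8727

8727 kW


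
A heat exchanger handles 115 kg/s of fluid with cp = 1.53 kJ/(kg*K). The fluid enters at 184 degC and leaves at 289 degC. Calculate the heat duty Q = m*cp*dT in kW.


Q = m_dot * cp * delta_T
delta_T = 289 - 184 = 105 K
Q = 115 * 1.53 * 105
= 175.95 * 105
= 18474.75 kW

18474.75 kW


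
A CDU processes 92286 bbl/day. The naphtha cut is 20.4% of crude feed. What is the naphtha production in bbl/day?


Crude throughput = 92286 bbl/day
Fraction yield = 20.4%
yield = throughput * fraction / 100
yield = 92286 * 20.4 / 100 = 18826.344

18826.344 bbl/day


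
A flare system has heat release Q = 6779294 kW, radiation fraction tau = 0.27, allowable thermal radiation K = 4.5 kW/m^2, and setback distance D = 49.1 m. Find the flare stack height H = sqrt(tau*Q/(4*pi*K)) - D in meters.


tau*Q/(4*pi*K) = 0.27 * 6779294 / (4 * pi * 4.5) = 32368.7
sqrt(32368.7) = 179.913
H = 179.913 - 49.1 = 130.8

130.8 m


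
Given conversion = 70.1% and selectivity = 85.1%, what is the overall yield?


Overall yield = conversion (%) * selectivity (%) / 100
Conversion = 70.1%, Selectivity = 85.1%
Y = 70.1 * 85.1 / 100
= 59.6551 %

59.6551 %


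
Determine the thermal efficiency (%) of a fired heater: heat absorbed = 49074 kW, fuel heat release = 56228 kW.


Furnace efficiency = Q_absorbed / Q_fuel * 100
= 49074 / 56228 * 100 = 87.28

87.28 %


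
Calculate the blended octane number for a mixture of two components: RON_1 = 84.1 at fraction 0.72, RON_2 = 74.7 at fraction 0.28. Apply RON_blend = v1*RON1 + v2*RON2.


Linear blending: RON_blend = sum(vi * RONi)
Contribution 1: 0.72 * 84.1 = 60.552
Contribution 2: 0.28 * 74.7 = 20.916
RON_blend = 60.552 + 20.916 = 81.468

81.468


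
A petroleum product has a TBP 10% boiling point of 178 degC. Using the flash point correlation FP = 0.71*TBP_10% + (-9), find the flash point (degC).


FP = 0.71 * 178 + (-9) = 117.38

117.38 degC


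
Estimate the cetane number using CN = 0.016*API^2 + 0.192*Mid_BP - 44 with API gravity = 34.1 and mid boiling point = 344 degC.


CN = 0.016 * 34.1^2 + 0.192 * 344 - 44
CN = 18.60496 + 66.048 - 44 = 40.65296

40.65296


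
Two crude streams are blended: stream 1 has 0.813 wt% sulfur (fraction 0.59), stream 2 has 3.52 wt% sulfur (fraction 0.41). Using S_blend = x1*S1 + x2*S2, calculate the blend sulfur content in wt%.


Linear sulfur blending: S_blend = x1*S1 + x2*S2
Contribution 1: 0.59 * 0.813 = 0.47967 wt%
Contribution 2: 0.41 * 3.52 = 1.4432 wt%
S_blend = 0.47967 + 1.4432 = 1.92287

1.92287 wt%


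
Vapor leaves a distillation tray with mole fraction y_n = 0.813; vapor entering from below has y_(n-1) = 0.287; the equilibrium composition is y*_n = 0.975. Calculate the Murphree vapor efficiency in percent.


Murphree vapor efficiency: EMV = (y_n - y_(n-1)) / (y*_n - y_(n-1)) * 100
EMV = (0.813 - 0.287) / (0.975 - 0.287) * 100 = 0.526 / 0.688 * 100 = 76.45

76.45 %


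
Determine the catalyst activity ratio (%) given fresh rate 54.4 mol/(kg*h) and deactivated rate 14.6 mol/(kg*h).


Activity (%) = (rate_used / rate_fresh) * 100
rate_used = 14.6, rate_fresh = 54.4
= (14.6 / 54.4) * 100
= 0.2684 * 100 = 26.84

26.84 %


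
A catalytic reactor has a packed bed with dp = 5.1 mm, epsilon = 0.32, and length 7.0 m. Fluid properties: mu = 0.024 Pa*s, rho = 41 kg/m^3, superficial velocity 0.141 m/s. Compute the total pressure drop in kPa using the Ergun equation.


dp = 5.1 mm = 0.0051 m
Viscous term = 150*0.024*0.141*(1-0.32)^2 / (0.0051^2*0.32^3) = 275391
Inertial term = 1.75*41*0.141^2*(1-0.32) / (0.0051*0.32^3) = 5804.29
dP/L = 275391 + 5804.29 = 281195 Pa/m
dP = 281195 * 7.0 / 1000 = 1968 kPa

1968 kPa


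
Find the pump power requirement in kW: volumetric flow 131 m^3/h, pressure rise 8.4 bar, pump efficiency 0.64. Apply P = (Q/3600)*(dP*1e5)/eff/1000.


Q = 131 / 3600 = 0.0363889 m^3/s
P = 0.0363889 * (8.4 * 1e5) / 0.64 / 1000 = 47.76

47.76 kW


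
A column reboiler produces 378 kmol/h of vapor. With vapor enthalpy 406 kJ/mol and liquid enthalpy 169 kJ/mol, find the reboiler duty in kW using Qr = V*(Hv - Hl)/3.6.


Qr = 378 * (406 - 169) / 3.6 = 378 * 237 / 3.6 = 24880

24880 kW


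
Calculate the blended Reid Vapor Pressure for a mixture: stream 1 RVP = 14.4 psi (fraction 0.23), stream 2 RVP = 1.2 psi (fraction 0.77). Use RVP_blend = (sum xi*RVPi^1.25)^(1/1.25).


Chevron index: RVP_blend = (sum xi*RVPi^1.25)^(1/1.25)
RVP^1.25 terms: 0.23 * 14.4^1.25 + 0.77 * 1.2^1.25 = 7.41889
RVP_blend = 7.41889^(1/1.25) = 4.969

4.969 psi


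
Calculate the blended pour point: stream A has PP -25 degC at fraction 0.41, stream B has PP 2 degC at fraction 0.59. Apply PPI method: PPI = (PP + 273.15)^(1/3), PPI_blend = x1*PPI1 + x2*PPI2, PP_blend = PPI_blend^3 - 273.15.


PPI_1 = (-25 + 273.15)^(1/3) = 6.284028
PPI_2 = (2 + 273.15)^(1/3) = 6.504139
PPI_blend = 0.41 * 6.284028 + 0.59 * 6.504139 = 6.413893
PP_blend = 6.413893^3 - 273.15 = 263.8549 - 273.15 = -9.3

-9.3 degC


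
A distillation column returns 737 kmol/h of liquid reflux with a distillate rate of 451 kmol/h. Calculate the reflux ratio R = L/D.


Reflux ratio definition: R = L / D (liquid returned / distillate withdrawn)
L = 737 kmol/h, D = 451 kmol/h
R = 737 / 451 = 1.634

1.634


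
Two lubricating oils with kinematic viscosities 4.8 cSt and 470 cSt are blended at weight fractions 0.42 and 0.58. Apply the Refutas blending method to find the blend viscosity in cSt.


Refutas method: VBN_i = 14.534*ln(ln(visc_i + 0.8)) + 10.975, blended linearly by mass fraction; since VBN is linear in VBI_i = ln(ln(visc_i + 0.8)) and the fractions sum to 1, blend VBI directly: visc = exp(exp(VBI_blend)) - 0.8
VBI_1 = ln(ln(4.8 + 0.8)) = 0.543931
VBI_2 = ln(ln(470 + 0.8)) = 1.81717
VBI_blend = 0.42 * 0.543931 + 0.58 * 1.81717 = 1.28241
visc_blend = exp(exp(1.28241)) - 0.8 = 35.99

35.99 cSt


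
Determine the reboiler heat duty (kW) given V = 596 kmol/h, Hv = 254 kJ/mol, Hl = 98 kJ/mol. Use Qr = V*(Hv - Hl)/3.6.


Qr = 596 * (254 - 98) / 3.6 = 596 * 156 / 3.6 = 25830

25830 kW


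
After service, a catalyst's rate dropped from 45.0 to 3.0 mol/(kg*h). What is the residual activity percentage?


Activity (%) = (rate_used / rate_fresh) * 100
rate_used = 3.0, rate_fresh = 45.0
= (3.0 / 45.0) * 100
= 0.06667 * 100 = 6.667

6.667 %


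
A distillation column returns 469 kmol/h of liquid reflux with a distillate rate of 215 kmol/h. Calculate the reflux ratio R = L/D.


Reflux ratio definition: R = L / D (liquid returned / distillate withdrawn)
L = 469 kmol/h, D = 215 kmol/h
R = 469 / 215 = 2.181

2.181


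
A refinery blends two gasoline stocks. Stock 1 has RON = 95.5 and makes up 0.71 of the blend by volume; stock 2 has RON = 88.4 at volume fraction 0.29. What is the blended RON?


Linear blending: RON_blend = sum(vi * RONi)
Contribution 1: 0.71 * 95.5 = 67.805
Contribution 2: 0.29 * 88.4 = 25.636
RON_blend = 67.805 + 25.636 = 93.441

93.441


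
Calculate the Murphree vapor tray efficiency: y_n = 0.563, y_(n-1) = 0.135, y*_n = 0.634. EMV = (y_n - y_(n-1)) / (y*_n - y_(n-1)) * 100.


Murphree vapor efficiency: EMV = (y_n - y_(n-1)) / (y*_n - y_(n-1)) * 100
EMV = (0.563 - 0.135) / (0.634 - 0.135) * 100 = 0.428 / 0.499 * 100 = 85.77

85.77 %


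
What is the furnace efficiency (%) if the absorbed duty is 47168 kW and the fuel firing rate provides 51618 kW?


Furnace efficiency = Q_absorbed / Q_fuel * 100
= 47168 / 51618 * 100 = 91.38

91.38 %


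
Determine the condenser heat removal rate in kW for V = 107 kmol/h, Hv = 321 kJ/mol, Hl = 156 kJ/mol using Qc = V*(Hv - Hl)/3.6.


Qc = 107 * (321 - 156) / 3.6 = 107 * 165 / 3.6 = 4904

4904 kW


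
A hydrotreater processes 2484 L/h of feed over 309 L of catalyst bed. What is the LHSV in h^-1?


LHSV = volumetric feed rate / catalyst volume
= 2484 L/h / 309 L
= 8.039 h^-1

8.039 h^-1


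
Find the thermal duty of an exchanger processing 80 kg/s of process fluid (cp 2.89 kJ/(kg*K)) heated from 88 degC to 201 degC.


Q = m_dot * cp * delta_T
delta_T = 201 - 88 = 113 K
Q = 80 * 2.89 * 113
= 231.2 * 113
= 26125.6 kW

26125.6 kW


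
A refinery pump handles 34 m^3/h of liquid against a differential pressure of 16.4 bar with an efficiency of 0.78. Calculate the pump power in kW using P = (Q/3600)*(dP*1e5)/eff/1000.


Q = 34 / 3600 = 0.00944444 m^3/s
P = 0.00944444 * (16.4 * 1e5) / 0.78 / 1000 = 19.86

19.86 kW


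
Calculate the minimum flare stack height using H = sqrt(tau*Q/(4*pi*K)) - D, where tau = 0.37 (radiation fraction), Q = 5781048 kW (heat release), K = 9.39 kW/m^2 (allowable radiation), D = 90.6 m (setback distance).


tau*Q/(4*pi*K) = 0.37 * 5781048 / (4 * pi * 9.39) = 18127.3
sqrt(18127.3) = 134.638
H = 134.638 - 90.6 = 44.04

44.04 m


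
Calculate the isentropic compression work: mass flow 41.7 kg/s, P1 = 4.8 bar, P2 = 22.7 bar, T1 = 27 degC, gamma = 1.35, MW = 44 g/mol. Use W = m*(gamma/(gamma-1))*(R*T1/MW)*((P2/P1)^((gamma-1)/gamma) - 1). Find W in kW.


Isentropic work: W = m*(gamma/(gamma-1))*(R*T1/MW)*((P2/P1)^((gamma-1)/gamma) - 1)
T1 = 27 + 273.15 = 300.15 K
Pressure ratio = 22.7 / 4.8 = 4.72917
Exponent = (1.35 - 1)/1.35 = 0.259259
(P2/P1)^exp - 1 = 4.72917^0.259259 - 1 = 0.496043
W = 41.7 * 1.35 / 0.35 * 8.314 * 300.15 / 44 * 0.496043 = 4525

4525 kW


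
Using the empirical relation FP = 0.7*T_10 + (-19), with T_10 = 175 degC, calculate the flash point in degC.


FP = 0.7 * 175 + (-19) = 103.5

103.5 degC


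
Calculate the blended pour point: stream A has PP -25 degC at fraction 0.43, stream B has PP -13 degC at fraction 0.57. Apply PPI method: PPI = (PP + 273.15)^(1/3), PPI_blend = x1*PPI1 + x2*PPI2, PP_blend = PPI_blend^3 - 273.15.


PPI_1 = (-25 + 273.15)^(1/3) = 6.284028
PPI_2 = (-13 + 273.15)^(1/3) = 6.383731
PPI_blend = 0.43 * 6.284028 + 0.57 * 6.383731 = 6.340859
PP_blend = 6.340859^3 - 273.15 = 254.9437 - 273.15 = -18.21

-18.21 degC


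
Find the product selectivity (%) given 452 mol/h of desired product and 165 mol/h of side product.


Selectivity = desired / (desired + undesired) * 100
Total products = 452 + 165 = 617 mol/h
S = 452 / 617 * 100
= 0.7326 * 100
= 73.26 %

73.26 %


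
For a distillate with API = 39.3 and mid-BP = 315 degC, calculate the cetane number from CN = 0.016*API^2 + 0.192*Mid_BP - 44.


CN = 0.016 * 39.3^2 + 0.192 * 315 - 44
CN = 24.71184 + 60.48 - 44 = 41.19184

41.19184


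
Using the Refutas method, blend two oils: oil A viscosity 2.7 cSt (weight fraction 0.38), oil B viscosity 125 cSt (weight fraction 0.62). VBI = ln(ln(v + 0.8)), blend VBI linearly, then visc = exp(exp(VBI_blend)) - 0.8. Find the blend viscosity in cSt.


Refutas method: VBN_i = 14.534*ln(ln(visc_i + 0.8)) + 10.975, blended linearly by mass fraction; since VBN is linear in VBI_i = ln(ln(visc_i + 0.8)) and the fractions sum to 1, blend VBI directly: visc = exp(exp(VBI_blend)) - 0.8
VBI_1 = ln(ln(2.7 + 0.8)) = 0.225351
VBI_2 = ln(ln(125 + 0.8)) = 1.57582
VBI_blend = 0.38 * 0.225351 + 0.62 * 1.57582 = 1.06264
visc_blend = exp(exp(1.06264)) - 0.8 = 17.27

17.27 cSt


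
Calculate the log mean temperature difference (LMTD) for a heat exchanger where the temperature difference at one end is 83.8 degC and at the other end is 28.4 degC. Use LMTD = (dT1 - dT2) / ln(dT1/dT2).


LMTD = (dT1 - dT2) / ln(dT1/dT2)
= (83.8 - 28.4) / ln(83.8 / 28.4) = 55.4 / 1.08204 = 51.20

51.20 degC


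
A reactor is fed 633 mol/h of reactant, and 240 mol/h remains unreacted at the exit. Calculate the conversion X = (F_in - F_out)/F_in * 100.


X = (F_in - F_out) / F_in * 100
Moles reacted = 633 - 240 = 393
X = 393 / 633 * 100
= 0.6209 * 100
= 62.09 %

62.09 %


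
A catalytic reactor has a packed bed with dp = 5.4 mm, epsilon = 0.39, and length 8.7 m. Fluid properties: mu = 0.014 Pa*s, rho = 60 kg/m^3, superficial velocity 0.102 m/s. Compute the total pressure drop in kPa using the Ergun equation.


dp = 5.4 mm = 0.0054 m
Viscous term = 150*0.014*0.102*(1-0.39)^2 / (0.0054^2*0.39^3) = 46078.4
Inertial term = 1.75*60*0.102^2*(1-0.39) / (0.0054*0.39^3) = 2080.33
dP/L = 46078.4 + 2080.33 = 48158.7 Pa/m
dP = 48158.7 * 8.7 / 1000 = 419.0 kPa

419.0 kPa


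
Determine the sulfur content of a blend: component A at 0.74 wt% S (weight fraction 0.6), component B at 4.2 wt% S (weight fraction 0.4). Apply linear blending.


Linear sulfur blending: S_blend = x1*S1 + x2*S2
Contribution 1: 0.6 * 0.74 = 0.444 wt%
Contribution 2: 0.4 * 4.2 = 1.68 wt%
S_blend = 0.444 + 1.68 = 2.124

2.124 wt%


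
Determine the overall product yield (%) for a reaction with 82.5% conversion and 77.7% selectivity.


Overall yield = conversion (%) * selectivity (%) / 100
Conversion = 82.5%, Selectivity = 77.7%
Y = 82.5 * 77.7 / 100
= 64.1025 %

64.1025 %


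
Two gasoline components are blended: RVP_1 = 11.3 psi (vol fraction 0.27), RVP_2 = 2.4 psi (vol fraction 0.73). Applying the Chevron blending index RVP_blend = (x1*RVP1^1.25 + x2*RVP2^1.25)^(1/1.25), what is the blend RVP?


Chevron index: RVP_blend = (sum xi*RVPi^1.25)^(1/1.25)
RVP^1.25 terms: 0.27 * 11.3^1.25 + 0.73 * 2.4^1.25 = 7.77452
RVP_blend = 7.77452^(1/1.25) = 5.159

5.159 psi


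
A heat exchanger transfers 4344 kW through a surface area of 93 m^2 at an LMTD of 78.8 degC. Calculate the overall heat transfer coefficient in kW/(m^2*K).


From Q = U*A*LMTD, U = Q / (A * LMTD)
U = 4344 / (93 * 78.8) = 4344 / 7328.4 = 0.5928

0.5928 kW/(m^2*K)


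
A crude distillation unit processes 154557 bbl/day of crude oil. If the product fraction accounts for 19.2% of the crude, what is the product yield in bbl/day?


Crude throughput = 154557 bbl/day
Fraction yield = 19.2%
yield = throughput * fraction / 100
yield = 154557 * 19.2 / 100 = 29674.944

29674.944 bbl/day


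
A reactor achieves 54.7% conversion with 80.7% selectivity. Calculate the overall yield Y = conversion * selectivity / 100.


Overall yield = conversion (%) * selectivity (%) / 100
Conversion = 54.7%, Selectivity = 80.7%
Y = 54.7 * 80.7 / 100
= 44.1429 %

44.1429 %


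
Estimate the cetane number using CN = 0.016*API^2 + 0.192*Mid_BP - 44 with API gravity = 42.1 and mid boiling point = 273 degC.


CN = 0.016 * 42.1^2 + 0.192 * 273 - 44
CN = 28.35856 + 52.416 - 44 = 36.77456

36.77456


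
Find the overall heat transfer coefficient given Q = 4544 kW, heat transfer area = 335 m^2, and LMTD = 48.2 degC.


From Q = U*A*LMTD, U = Q / (A * LMTD)
U = 4544 / (335 * 48.2) = 4544 / 16147 = 0.2814

0.2814 kW/(m^2*K)


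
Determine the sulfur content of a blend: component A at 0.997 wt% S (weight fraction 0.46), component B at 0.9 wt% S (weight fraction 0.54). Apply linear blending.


Linear sulfur blending: S_blend = x1*S1 + x2*S2
Contribution 1: 0.46 * 0.997 = 0.45862 wt%
Contribution 2: 0.54 * 0.9 = 0.486 wt%
S_blend = 0.45862 + 0.486 = 0.94462

0.94462 wt%


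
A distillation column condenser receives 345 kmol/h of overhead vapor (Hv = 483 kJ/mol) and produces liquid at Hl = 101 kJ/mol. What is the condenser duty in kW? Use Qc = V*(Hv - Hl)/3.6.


Qc = 345 * (483 - 101) / 3.6 = 345 * 382 / 3.6 = 36610

36610 kW


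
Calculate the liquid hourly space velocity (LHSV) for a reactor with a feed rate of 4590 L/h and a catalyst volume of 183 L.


LHSV = volumetric feed rate / catalyst volume
= 4590 L/h / 183 L
= 25.08 h^-1

25.08 h^-1


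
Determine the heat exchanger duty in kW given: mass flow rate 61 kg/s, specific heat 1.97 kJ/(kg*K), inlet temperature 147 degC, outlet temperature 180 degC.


Q = m_dot * cp * delta_T
delta_T = 180 - 147 = 33 K
Q = 61 * 1.97 * 33
= 120.17 * 33
= 3965.61 kW

3965.61 kW


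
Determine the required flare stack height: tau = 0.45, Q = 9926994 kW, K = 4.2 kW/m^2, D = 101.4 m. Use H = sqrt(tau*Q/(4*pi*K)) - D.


tau*Q/(4*pi*K) = 0.45 * 9926994 / (4 * pi * 4.2) = 84639.1
sqrt(84639.1) = 290.928
H = 290.928 - 101.4 = 189.5

189.5 m


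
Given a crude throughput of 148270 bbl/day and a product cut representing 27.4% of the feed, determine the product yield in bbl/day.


Crude throughput = 148270 bbl/day
Fraction yield = 27.4%
yield = throughput * fraction / 100
yield = 148270 * 27.4 / 100 = 40625.98

40625.98 bbl/day


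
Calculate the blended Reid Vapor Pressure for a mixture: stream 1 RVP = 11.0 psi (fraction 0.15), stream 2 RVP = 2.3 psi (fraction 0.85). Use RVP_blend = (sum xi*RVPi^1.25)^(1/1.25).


Chevron index: RVP_blend = (sum xi*RVPi^1.25)^(1/1.25)
RVP^1.25 terms: 0.15 * 11.0^1.25 + 0.85 * 2.3^1.25 = 5.41248
RVP_blend = 5.41248^(1/1.25) = 3.861

3.861 psi


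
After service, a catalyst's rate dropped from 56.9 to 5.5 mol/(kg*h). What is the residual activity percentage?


Activity (%) = (rate_used / rate_fresh) * 100
rate_used = 5.5, rate_fresh = 56.9
= (5.5 / 56.9) * 100
= 0.09666 * 100 = 9.666

9.666 %


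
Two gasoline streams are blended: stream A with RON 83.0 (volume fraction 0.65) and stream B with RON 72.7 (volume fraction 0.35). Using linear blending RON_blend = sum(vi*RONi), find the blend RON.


Linear blending: RON_blend = sum(vi * RONi)
Contribution 1: 0.65 * 83.0 = 53.95
Contribution 2: 0.35 * 72.7 = 25.445
RON_blend = 53.95 + 25.445 = 79.395

79.395


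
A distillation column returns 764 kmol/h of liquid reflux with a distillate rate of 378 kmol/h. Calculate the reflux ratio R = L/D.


Reflux ratio definition: R = L / D (liquid returned / distillate withdrawn)
L = 764 kmol/h, D = 378 kmol/h
R = 764 / 378 = 2.021

2.021


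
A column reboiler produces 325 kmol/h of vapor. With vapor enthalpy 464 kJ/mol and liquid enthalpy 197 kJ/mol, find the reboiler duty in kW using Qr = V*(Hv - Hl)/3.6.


Qr = 325 * (464 - 197) / 3.6 = 325 * 267 / 3.6 = 24100

24100 kW


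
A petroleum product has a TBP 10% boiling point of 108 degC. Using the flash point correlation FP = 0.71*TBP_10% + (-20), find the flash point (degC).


FP = 0.71 * 108 + (-20) = 56.68

56.68 degC


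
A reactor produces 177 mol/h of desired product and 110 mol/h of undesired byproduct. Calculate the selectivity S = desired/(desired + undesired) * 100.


Selectivity = desired / (desired + undesired) * 100
Total products = 177 + 110 = 287 mol/h
S = 177 / 287 * 100
= 0.6167 * 100
= 61.67 %

61.67 %
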